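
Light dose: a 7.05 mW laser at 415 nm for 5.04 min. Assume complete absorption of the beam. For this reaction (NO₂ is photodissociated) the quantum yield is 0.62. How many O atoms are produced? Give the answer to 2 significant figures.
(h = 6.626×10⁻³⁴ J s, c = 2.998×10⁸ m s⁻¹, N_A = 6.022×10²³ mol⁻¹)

2.8×10¹⁸ atoms

Photon energy at 415 nm: hc/λ = (6.626×10⁻³⁴)(2.998×10⁸)/(415×10⁻⁹) = 4.787×10⁻¹⁹ J.
Energy delivered: (7.05 mW)(302.4 s) = 2.132 J.
Photons incident: 2.132 / 4.787×10⁻¹⁹ = 4.454×10¹⁸, i.e. 4.454×10¹⁸/6.022×10²³ = 7.396×10⁻⁶ mol.
Product: Φ × n_abs = 0.62 × 7.396×10⁻⁶ = 4.586×10⁻⁶ mol.
As a count: 4.586×10⁻⁶ × 6.022×10²³ = 2.8×10¹⁸.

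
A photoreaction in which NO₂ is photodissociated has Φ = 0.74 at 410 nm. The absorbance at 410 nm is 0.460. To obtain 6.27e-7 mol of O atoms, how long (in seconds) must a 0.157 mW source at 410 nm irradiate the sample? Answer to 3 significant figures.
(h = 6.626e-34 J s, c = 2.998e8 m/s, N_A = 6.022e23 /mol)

Photons that must be absorbed: 6.27e-7 / 0.74 = 8.473e-7 mol.
Fraction absorbed: 1 − 10^(−0.460) = 0.6533.
Incident photons needed: 8.473e-7 / 0.6533 = 1.297e-6 mol.
Photon energy: hc/λ = 4.845e-19 J; per mole, 2.918e5 J mol⁻¹.
Energy required: 1.297e-6 × 2.918e5 = 0.3785 J.
Time: 0.3785 J / 0.000157 W = 2410 s.

t ≈ 2410 s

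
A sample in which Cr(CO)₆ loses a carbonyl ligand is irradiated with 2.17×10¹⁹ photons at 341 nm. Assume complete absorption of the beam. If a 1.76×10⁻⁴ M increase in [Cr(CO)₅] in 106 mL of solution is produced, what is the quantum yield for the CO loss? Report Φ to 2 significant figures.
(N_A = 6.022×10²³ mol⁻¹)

Φ = 0.52

Product: (1.76×10⁻⁴ M)(0.106 L) = 1.866×10⁻⁵ mol.
Moles of photons: 2.17×10¹⁹ / 6.022×10²³ = 3.603×10⁻⁵ mol.
Φ = 1.866×10⁻⁵ mol / 3.603×10⁻⁵ mol photons = 0.52.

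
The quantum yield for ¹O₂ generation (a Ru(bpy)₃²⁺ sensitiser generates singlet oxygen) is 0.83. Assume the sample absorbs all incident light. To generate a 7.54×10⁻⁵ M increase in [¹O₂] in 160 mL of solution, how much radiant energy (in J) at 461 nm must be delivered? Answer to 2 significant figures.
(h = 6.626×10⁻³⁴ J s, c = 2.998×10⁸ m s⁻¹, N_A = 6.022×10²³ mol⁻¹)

Product: (7.54×10⁻⁵ M)(0.16 L) = 1.206×10⁻⁵ mol.
Photons that must be absorbed: 1.206×10⁻⁵ / 0.83 = 1.453×10⁻⁵ mol.
Photon energy: hc/λ = 4.309×10⁻¹⁹ J; per mole, 2.595×10⁵ J mol⁻¹.
Energy required: 1.453×10⁻⁵ × 2.595×10⁵ = 3.8 J.

3.8 J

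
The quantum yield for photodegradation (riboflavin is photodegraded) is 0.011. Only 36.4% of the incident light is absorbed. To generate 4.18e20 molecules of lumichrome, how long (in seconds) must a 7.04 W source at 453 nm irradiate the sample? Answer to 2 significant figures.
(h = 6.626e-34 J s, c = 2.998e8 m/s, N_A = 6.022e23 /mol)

Product: 4.18e20 / 6.022e23 = 6.941e-4 mol.
Photons that must be absorbed: 6.941e-4 / 0.011 = 0.06310 mol.
Incident photons needed: 0.06310 / 0.364 = 0.1734 mol.
Photon energy: hc/λ = 4.385e-19 J; per mole, 2.641e5 J mol⁻¹.
Energy required: 0.1734 × 2.641e5 = 4.579e4 J.
Time: 4.579e4 J / 7.04 W = 6500 s.

t ≈ 6500 s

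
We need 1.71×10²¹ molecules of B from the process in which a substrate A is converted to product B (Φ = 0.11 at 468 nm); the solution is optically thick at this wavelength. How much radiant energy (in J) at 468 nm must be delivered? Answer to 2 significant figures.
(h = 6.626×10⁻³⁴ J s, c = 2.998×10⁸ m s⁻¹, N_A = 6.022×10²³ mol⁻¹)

Product: 1.71×10²¹ / 6.022×10²³ = 0.002840 mol.
Photons that must be absorbed: 0.002840 / 0.11 = 0.02582 mol.
Photon energy: hc/λ = 4.245×10⁻¹⁹ J; per mole, 2.556×10⁵ J mol⁻¹.
Energy required: 0.02582 × 2.556×10⁵ = 6600 J.

6600 J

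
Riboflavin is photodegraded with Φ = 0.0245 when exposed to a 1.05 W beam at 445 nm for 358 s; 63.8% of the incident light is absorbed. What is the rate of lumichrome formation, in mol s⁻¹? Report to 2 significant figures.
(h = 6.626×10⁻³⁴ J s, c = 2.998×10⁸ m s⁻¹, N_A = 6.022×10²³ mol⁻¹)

6.1×10⁻⁸ mol s⁻¹

Photon energy at 445 nm: hc/λ = (6.626×10⁻³⁴)(2.998×10⁸)/(445×10⁻⁹) = 4.464×10⁻¹⁹ J.
Energy delivered: (1.05 W)(358 s) = 375.9 J.
Photons incident: 375.9 / 4.464×10⁻¹⁹ = 8.421×10²⁰, i.e. 8.421×10²⁰/6.022×10²³ = 0.001398 mol.
Photons absorbed: 0.638 × 0.001398 = 8.919×10⁻⁴ mol.
Product formed: 0.0245 × 8.919×10⁻⁴ = 2.185×10⁻⁵ mol.
Rate: 2.185×10⁻⁵ / 358 s = 6.1×10⁻⁸ mol s⁻¹.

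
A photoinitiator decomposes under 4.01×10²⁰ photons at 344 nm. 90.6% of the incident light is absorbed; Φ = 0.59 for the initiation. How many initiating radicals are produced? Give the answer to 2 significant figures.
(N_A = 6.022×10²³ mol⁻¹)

Moles of photons: 4.01×10²⁰ / 6.022×10²³ = 6.659×10⁻⁴ mol.
Photons absorbed: 0.906 × 6.659×10⁻⁴ = 6.033×10⁻⁴ mol.
Product: Φ × n_abs = 0.59 × 6.033×10⁻⁴ = 3.559×10⁻⁴ mol.
As a count: 3.559×10⁻⁴ × 6.022×10²³ = 2.1×10²⁰.

2.1×10²⁰ initiating radicals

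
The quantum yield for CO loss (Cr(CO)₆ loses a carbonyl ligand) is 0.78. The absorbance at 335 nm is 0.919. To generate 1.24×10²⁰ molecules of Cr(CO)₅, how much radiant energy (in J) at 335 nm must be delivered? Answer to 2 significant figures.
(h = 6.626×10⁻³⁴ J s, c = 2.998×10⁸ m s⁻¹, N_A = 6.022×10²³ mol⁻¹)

110 J

Product: 1.24×10²⁰ / 6.022×10²³ = 2.059×10⁻⁴ mol.
Photons that must be absorbed: 2.059×10⁻⁴ / 0.78 = 2.640×10⁻⁴ mol.
Fraction absorbed: 1 − 10^(−0.919) = 0.8795.
Incident photons needed: 2.640×10⁻⁴ / 0.8795 = 3.002×10⁻⁴ mol.
Photon energy: hc/λ = 5.930×10⁻¹⁹ J; per mole, 3.571×10⁵ J mol⁻¹.
Energy required: 3.002×10⁻⁴ × 3.571×10⁵ = 110 J.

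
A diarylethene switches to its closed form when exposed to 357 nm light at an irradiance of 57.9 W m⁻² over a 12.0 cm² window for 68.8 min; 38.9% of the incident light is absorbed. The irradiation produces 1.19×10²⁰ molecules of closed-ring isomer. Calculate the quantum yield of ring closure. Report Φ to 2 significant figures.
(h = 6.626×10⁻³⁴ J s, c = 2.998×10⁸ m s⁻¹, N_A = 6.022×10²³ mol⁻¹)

Product: 1.19×10²⁰ / 6.022×10²³ = 1.976×10⁻⁴ mol.
Photon energy at 357 nm: hc/λ = (6.626×10⁻³⁴)(2.998×10⁸)/(357×10⁻⁹) = 5.564×10⁻¹⁹ J.
Energy delivered: (57.9 W m⁻²)(12.0×10⁻⁴ m²)(4128 s) = 286.8 J.
Photons incident: 286.8 / 5.564×10⁻¹⁹ = 5.155×10²⁰, i.e. 5.155×10²⁰/6.022×10²³ = 8.560×10⁻⁴ mol.
Photons absorbed: 0.389 × 8.560×10⁻⁴ = 3.330×10⁻⁴ mol.
Φ = 1.976×10⁻⁴ mol / 3.330×10⁻⁴ mol photons = 0.59.

Φ = 0.59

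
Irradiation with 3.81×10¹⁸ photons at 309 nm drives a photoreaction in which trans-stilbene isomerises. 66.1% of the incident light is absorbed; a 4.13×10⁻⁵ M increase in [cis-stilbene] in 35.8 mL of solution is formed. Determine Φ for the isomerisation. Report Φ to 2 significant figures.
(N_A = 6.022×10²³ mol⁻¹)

Φ = 0.35

Product: (4.13×10⁻⁵ M)(0.0358 L) = 1.479×10⁻⁶ mol.
Moles of photons: 3.81×10¹⁸ / 6.022×10²³ = 6.327×10⁻⁶ mol.
Photons absorbed: 0.661 × 6.327×10⁻⁶ = 4.182×10⁻⁶ mol.
Φ = 1.479×10⁻⁶ mol / 4.182×10⁻⁶ mol photons = 0.35.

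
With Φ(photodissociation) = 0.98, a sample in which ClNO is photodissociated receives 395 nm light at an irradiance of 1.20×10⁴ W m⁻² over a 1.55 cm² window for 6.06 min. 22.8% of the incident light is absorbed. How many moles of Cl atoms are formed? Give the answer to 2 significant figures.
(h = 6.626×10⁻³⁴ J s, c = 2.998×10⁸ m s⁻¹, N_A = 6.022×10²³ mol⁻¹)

Photon energy at 395 nm: hc/λ = (6.626×10⁻³⁴)(2.998×10⁸)/(395×10⁻⁹) = 5.029×10⁻¹⁹ J.
Energy delivered: (1.20×10⁴ W m⁻²)(1.55×10⁻⁴ m²)(363.6 s) = 676.3 J.
Photons incident: 676.3 / 5.029×10⁻¹⁹ = 1.345×10²¹, i.e. 1.345×10²¹/6.022×10²³ = 0.002233 mol.
Photons absorbed: 0.228 × 0.002233 = 5.091×10⁻⁴ mol.
Product: Φ × n_abs = 0.98 × 5.091×10⁻⁴ = 4.989×10⁻⁴ mol.

5.0×10⁻⁴ mol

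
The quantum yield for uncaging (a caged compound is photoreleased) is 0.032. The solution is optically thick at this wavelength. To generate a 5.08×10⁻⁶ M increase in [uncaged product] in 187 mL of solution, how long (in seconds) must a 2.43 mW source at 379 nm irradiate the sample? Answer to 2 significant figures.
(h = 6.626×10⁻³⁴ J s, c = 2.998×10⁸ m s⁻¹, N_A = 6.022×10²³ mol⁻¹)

Product: (5.08×10⁻⁶ M)(0.187 L) = 9.500×10⁻⁷ mol.
Photons that must be absorbed: 9.500×10⁻⁷ / 0.032 = 2.969×10⁻⁵ mol.
Photon energy: hc/λ = 5.241×10⁻¹⁹ J; per mole, 3.156×10⁵ J mol⁻¹.
Energy required: 2.969×10⁻⁵ × 3.156×10⁵ = 9.370 J.
Time: 9.370 J / 0.00243 W = 3900 s.

t ≈ 3900 s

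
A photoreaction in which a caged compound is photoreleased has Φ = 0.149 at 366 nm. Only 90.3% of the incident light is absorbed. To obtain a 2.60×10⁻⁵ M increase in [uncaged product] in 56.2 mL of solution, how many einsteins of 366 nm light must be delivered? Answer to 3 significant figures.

1.09×10⁻⁵ einstein

Product: (2.60×10⁻⁵ M)(0.0562 L) = 1.461×10⁻⁶ mol.
Photons that must be absorbed: 1.461×10⁻⁶ / 0.149 = 9.805×10⁻⁶ mol.
Incident photons needed: 9.805×10⁻⁶ / 0.903 = 1.086×10⁻⁵ mol.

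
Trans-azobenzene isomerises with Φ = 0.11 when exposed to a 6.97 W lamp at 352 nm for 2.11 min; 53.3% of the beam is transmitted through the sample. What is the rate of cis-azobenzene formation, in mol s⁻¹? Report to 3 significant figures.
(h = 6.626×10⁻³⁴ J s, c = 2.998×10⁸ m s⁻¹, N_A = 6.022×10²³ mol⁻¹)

1.05×10⁻⁶ mol s⁻¹

Photon energy at 352 nm: hc/λ = (6.626×10⁻³⁴)(2.998×10⁸)/(352×10⁻⁹) = 5.643×10⁻¹⁹ J.
Energy delivered: (6.97 W)(126.6 s) = 882.4 J.
Photons incident: 882.4 / 5.643×10⁻¹⁹ = 1.564×10²¹, i.e. 1.564×10²¹/6.022×10²³ = 0.002597 mol.
Fraction absorbed: 1 − 53.3/100 = 0.4670.
Photons absorbed: 0.4670 × 0.002597 = 0.001213 mol.
Product formed: 0.11 × 0.001213 = 1.334×10⁻⁴ mol.
Rate: 1.334×10⁻⁴ / 126.6 s = 1.05×10⁻⁶ mol s⁻¹.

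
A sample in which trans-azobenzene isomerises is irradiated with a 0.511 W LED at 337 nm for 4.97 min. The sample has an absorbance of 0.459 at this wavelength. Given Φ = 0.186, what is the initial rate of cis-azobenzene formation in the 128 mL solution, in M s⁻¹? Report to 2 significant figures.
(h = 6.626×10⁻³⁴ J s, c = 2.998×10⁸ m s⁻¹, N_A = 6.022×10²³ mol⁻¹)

1.4×10⁻⁶ M s⁻¹

Photon energy at 337 nm: hc/λ = (6.626×10⁻³⁴)(2.998×10⁸)/(337×10⁻⁹) = 5.895×10⁻¹⁹ J.
Energy delivered: (0.511 W)(298.2 s) = 152.4 J.
Photons incident: 152.4 / 5.895×10⁻¹⁹ = 2.585×10²⁰, i.e. 2.585×10²⁰/6.022×10²³ = 4.293×10⁻⁴ mol.
Fraction absorbed: 1 − 10^(−0.459) = 0.6525.
Photons absorbed: 0.6525 × 4.293×10⁻⁴ = 2.801×10⁻⁴ mol.
Product formed: 0.186 × 2.801×10⁻⁴ = 5.210×10⁻⁵ mol.
Rate: 5.210×10⁻⁵ mol / (298.2 s × 0.128 L) = 1.4×10⁻⁶ M s⁻¹.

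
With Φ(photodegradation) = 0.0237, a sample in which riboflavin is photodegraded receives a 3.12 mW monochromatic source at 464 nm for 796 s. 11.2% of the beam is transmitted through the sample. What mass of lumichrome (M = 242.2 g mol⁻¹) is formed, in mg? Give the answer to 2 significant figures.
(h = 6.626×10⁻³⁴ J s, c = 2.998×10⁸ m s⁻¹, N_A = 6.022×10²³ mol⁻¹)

0.049 mg

Photon energy at 464 nm: hc/λ = (6.626×10⁻³⁴)(2.998×10⁸)/(464×10⁻⁹) = 4.281×10⁻¹⁹ J.
Energy delivered: (3.12 mW)(796 s) = 2.484 J.
Photons incident: 2.484 / 4.281×10⁻¹⁹ = 5.802×10¹⁸, i.e. 5.802×10¹⁸/6.022×10²³ = 9.635×10⁻⁶ mol.
Fraction absorbed: 1 − 11.2/100 = 0.8880.
Photons absorbed: 0.8880 × 9.635×10⁻⁶ = 8.556×10⁻⁶ mol.
Product: Φ × n_abs = 0.0237 × 8.556×10⁻⁶ = 2.028×10⁻⁷ mol.
Mass: 2.028×10⁻⁷ × 242.2 = 4.912×10⁻⁵ g = 0.049 mg.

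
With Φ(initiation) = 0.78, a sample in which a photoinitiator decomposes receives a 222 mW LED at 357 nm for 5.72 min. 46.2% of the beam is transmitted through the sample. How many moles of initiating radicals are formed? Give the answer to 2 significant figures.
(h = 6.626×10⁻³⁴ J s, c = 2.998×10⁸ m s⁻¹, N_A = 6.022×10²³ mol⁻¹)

Photon energy at 357 nm: hc/λ = (6.626×10⁻³⁴)(2.998×10⁸)/(357×10⁻⁹) = 5.564×10⁻¹⁹ J.
Energy delivered: (222 mW)(343.2 s) = 76.19 J.
Photons incident: 76.19 / 5.564×10⁻¹⁹ = 1.369×10²⁰, i.e. 1.369×10²⁰/6.022×10²³ = 2.273×10⁻⁴ mol.
Fraction absorbed: 1 − 46.2/100 = 0.5380.
Photons absorbed: 0.5380 × 2.273×10⁻⁴ = 1.223×10⁻⁴ mol.
Product: Φ × n_abs = 0.78 × 1.223×10⁻⁴ = 9.539×10⁻⁵ mol.

9.5×10⁻⁵ mol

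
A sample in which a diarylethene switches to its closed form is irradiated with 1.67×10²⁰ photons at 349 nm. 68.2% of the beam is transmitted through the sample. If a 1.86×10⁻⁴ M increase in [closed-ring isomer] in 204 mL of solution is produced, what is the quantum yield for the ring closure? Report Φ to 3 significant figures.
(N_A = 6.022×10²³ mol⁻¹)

Product: (1.86×10⁻⁴ M)(0.204 L) = 3.794×10⁻⁵ mol.
Moles of photons: 1.67×10²⁰ / 6.022×10²³ = 2.773×10⁻⁴ mol.
Fraction absorbed: 1 − 68.2/100 = 0.3180.
Photons absorbed: 0.3180 × 2.773×10⁻⁴ = 8.818×10⁻⁵ mol.
Φ = 3.794×10⁻⁵ mol / 8.818×10⁻⁵ mol photons = 0.430.

Φ = 0.430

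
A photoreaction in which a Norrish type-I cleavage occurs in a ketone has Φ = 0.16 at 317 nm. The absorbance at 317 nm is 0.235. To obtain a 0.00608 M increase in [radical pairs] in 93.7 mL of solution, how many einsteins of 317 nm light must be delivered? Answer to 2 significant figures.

0.0085 einstein

Product: (0.00608 M)(0.0937 L) = 5.697×10⁻⁴ mol.
Photons that must be absorbed: 5.697×10⁻⁴ / 0.16 = 0.003561 mol.
Fraction absorbed: 1 − 10^(−0.235) = 0.4179.
Incident photons needed: 0.003561 / 0.4179 = 0.008521 mol.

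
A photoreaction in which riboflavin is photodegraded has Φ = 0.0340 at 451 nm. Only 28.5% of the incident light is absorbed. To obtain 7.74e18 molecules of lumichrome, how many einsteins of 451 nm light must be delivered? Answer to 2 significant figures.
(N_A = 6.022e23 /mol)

Product: 7.74e18 / 6.022e23 = 1.285e-5 mol.
Photons that must be absorbed: 1.285e-5 / 0.0340 = 3.779e-4 mol.
Incident photons needed: 3.779e-4 / 0.285 = 0.001326 mol.

0.0013 einstein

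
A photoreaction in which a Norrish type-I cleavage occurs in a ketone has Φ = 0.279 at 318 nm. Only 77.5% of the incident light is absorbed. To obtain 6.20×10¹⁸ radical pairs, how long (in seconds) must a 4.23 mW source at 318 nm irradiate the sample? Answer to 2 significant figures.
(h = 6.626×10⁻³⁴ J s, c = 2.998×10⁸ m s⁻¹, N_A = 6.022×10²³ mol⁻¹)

t ≈ 4200 s

Product: 6.20×10¹⁸ / 6.022×10²³ = 1.030×10⁻⁵ mol.
Photons that must be absorbed: 1.030×10⁻⁵ / 0.279 = 3.692×10⁻⁵ mol.
Incident photons needed: 3.692×10⁻⁵ / 0.775 = 4.764×10⁻⁵ mol.
Photon energy: hc/λ = 6.247×10⁻¹⁹ J; per mole, 3.762×10⁵ J mol⁻¹.
Energy required: 4.764×10⁻⁵ × 3.762×10⁵ = 17.92 J.
Time: 17.92 J / 0.00423 W = 4200 s.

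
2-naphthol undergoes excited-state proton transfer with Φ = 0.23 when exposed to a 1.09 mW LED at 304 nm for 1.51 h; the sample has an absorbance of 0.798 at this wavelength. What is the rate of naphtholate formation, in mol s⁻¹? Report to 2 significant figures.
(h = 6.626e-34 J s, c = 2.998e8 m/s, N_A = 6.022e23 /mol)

Photon energy at 304 nm: hc/λ = (6.626e-34)(2.998e8)/(304e-9) = 6.534e-19 J.
Energy delivered: (1.09 mW)(5436 s) = 5.925 J.
Photons incident: 5.925 / 6.534e-19 = 9.068e18, i.e. 9.068e18/6.022e23 = 1.506e-5 mol.
Fraction absorbed: 1 − 10^(−0.798) = 0.8408.
Photons absorbed: 0.8408 × 1.506e-5 = 1.266e-5 mol.
Product formed: 0.23 × 1.266e-5 = 2.912e-6 mol.
Rate: 2.912e-6 / 5436 s = 5.4e-10 mol s⁻¹.

5.4e-10 mol s⁻¹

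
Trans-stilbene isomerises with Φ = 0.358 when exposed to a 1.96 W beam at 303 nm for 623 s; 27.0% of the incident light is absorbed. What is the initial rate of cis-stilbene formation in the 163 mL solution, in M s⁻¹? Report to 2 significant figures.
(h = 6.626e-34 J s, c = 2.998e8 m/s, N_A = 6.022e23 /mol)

Photon energy at 303 nm: hc/λ = (6.626e-34)(2.998e8)/(303e-9) = 6.556e-19 J.
Energy delivered: (1.96 W)(623 s) = 1221 J.
Photons incident: 1221 / 6.556e-19 = 1.862e21, i.e. 1.862e21/6.022e23 = 0.003092 mol.
Photons absorbed: 0.270 × 0.003092 = 8.348e-4 mol.
Product formed: 0.358 × 8.348e-4 = 2.989e-4 mol.
Rate: 2.989e-4 mol / (623 s × 0.163 L) = 2.9e-6 M s⁻¹.

2.9e-6 M s⁻¹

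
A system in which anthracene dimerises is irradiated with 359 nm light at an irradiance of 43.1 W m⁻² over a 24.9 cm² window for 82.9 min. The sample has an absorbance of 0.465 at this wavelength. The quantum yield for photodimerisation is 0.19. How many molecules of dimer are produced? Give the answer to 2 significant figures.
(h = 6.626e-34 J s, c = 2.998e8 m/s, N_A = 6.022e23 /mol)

Photon energy at 359 nm: hc/λ = (6.626e-34)(2.998e8)/(359e-9) = 5.533e-19 J.
Energy delivered: (43.1 W m⁻²)(24.9e-4 m²)(4974 s) = 533.8 J.
Photons incident: 533.8 / 5.533e-19 = 9.648e20, i.e. 9.648e20/6.022e23 = 0.001602 mol.
Fraction absorbed: 1 − 10^(−0.465) = 0.6572.
Photons absorbed: 0.6572 × 0.001602 = 0.001053 mol.
Product: Φ × n_abs = 0.19 × 0.001053 = 2.001e-4 mol.
As a count: 2.001e-4 × 6.022e23 = 1.2e20.

1.2e20 molecules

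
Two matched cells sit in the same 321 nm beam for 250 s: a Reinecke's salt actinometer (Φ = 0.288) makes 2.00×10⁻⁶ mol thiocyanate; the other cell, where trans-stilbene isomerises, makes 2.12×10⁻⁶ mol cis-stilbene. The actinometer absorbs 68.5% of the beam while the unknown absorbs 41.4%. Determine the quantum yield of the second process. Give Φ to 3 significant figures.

Φ = 0.505

Photons absorbed by the actinometer: 2.00×10⁻⁶ / 0.288 = 6.944×10⁻⁶ mol.
Incident flux: 6.944×10⁻⁶ / 0.685 = 1.014×10⁻⁵ einstein.
Absorbed by unknown: 0.414 × 1.014×10⁻⁵ = 4.198×10⁻⁶ mol.
Φ(unknown) = 2.12×10⁻⁶ / 4.198×10⁻⁶ = 0.505.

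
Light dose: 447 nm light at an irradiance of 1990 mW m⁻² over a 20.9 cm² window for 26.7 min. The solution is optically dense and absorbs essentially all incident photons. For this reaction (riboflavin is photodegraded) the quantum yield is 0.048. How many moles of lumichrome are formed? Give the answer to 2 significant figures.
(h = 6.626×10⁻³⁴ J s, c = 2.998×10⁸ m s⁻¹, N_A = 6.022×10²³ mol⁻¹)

1.2×10⁻⁶ mol

Photon energy at 447 nm: hc/λ = (6.626×10⁻³⁴)(2.998×10⁸)/(447×10⁻⁹) = 4.444×10⁻¹⁹ J.
Energy delivered: (1990 mW m⁻²)(20.9×10⁻⁴ m²)(1602 s) = 6.663 J.
Photons incident: 6.663 / 4.444×10⁻¹⁹ = 1.499×10¹⁹, i.e. 1.499×10¹⁹/6.022×10²³ = 2.489×10⁻⁵ mol.
Product: Φ × n_abs = 0.048 × 2.489×10⁻⁵ = 1.195×10⁻⁶ mol.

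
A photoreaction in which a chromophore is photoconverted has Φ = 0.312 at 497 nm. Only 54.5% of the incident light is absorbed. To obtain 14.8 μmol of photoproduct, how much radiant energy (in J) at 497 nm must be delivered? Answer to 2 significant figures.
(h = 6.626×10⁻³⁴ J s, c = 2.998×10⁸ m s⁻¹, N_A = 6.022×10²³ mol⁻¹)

21 J

Product: 14.8 μmol = 1.48×10⁻⁵ mol.
Photons that must be absorbed: 1.48×10⁻⁵ / 0.312 = 4.744×10⁻⁵ mol.
Incident photons needed: 4.744×10⁻⁵ / 0.545 = 8.705×10⁻⁵ mol.
Photon energy: hc/λ = 3.997×10⁻¹⁹ J; per mole, 2.407×10⁵ J mol⁻¹.
Energy required: 8.705×10⁻⁵ × 2.407×10⁵ = 21 J.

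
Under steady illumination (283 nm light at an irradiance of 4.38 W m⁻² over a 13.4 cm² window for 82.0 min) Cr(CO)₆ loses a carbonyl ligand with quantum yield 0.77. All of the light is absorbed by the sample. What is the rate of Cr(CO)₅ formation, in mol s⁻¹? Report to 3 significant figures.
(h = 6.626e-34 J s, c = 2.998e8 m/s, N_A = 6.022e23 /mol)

Photon energy at 283 nm: hc/λ = (6.626e-34)(2.998e8)/(283e-9) = 7.019e-19 J.
Energy delivered: (4.38 W m⁻²)(13.4e-4 m²)(4920 s) = 28.88 J.
Photons incident: 28.88 / 7.019e-19 = 4.115e19, i.e. 4.115e19/6.022e23 = 6.833e-5 mol.
Product formed: 0.77 × 6.833e-5 = 5.261e-5 mol.
Rate: 5.261e-5 / 4920 s = 1.07e-8 mol s⁻¹.

1.07e-8 mol s⁻¹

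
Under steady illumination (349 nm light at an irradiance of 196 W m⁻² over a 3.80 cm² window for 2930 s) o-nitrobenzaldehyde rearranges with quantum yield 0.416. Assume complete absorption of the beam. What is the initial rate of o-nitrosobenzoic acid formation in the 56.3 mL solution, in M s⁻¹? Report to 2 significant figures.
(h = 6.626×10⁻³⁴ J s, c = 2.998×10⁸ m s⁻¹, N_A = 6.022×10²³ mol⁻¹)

Photon energy at 349 nm: hc/λ = (6.626×10⁻³⁴)(2.998×10⁸)/(349×10⁻⁹) = 5.692×10⁻¹⁹ J.
Energy delivered: (196 W m⁻²)(3.80×10⁻⁴ m²)(2930 s) = 218.2 J.
Photons incident: 218.2 / 5.692×10⁻¹⁹ = 3.833×10²⁰, i.e. 3.833×10²⁰/6.022×10²³ = 6.365×10⁻⁴ mol.
Product formed: 0.416 × 6.365×10⁻⁴ = 2.648×10⁻⁴ mol.
Rate: 2.648×10⁻⁴ mol / (2930 s × 0.0563 L) = 1.6×10⁻⁶ M s⁻¹.

1.6×10⁻⁶ M s⁻¹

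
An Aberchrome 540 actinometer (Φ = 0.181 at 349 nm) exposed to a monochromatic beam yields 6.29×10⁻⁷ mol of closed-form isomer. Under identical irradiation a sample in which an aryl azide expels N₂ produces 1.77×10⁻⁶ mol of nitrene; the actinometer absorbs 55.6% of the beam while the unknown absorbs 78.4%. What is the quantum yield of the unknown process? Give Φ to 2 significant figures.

Photons absorbed by the actinometer: 6.29×10⁻⁷ / 0.181 = 3.475×10⁻⁶ mol.
Incident flux: 3.475×10⁻⁶ / 0.556 = 6.250×10⁻⁶ einstein.
Absorbed by unknown: 0.784 × 6.250×10⁻⁶ = 4.900×10⁻⁶ mol.
Φ(unknown) = 1.77×10⁻⁶ / 4.900×10⁻⁶ = 0.36.

Φ = 0.36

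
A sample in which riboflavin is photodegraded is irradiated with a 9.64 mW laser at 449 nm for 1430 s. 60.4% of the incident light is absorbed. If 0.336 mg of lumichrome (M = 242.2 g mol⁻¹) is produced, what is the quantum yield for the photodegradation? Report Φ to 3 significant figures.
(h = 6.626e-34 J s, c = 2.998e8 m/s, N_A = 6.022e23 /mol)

Φ = 0.0444

Product: 0.336 mg / 242.2 g mol⁻¹ = 1.387e-6 mol.
Photon energy at 449 nm: hc/λ = (6.626e-34)(2.998e8)/(449e-9) = 4.424e-19 J.
Energy delivered: (9.64 mW)(1430 s) = 13.79 J.
Photons incident: 13.79 / 4.424e-19 = 3.117e19, i.e. 3.117e19/6.022e23 = 5.176e-5 mol.
Photons absorbed: 0.604 × 5.176e-5 = 3.126e-5 mol.
Φ = 1.387e-6 mol / 3.126e-5 mol photons = 0.0444.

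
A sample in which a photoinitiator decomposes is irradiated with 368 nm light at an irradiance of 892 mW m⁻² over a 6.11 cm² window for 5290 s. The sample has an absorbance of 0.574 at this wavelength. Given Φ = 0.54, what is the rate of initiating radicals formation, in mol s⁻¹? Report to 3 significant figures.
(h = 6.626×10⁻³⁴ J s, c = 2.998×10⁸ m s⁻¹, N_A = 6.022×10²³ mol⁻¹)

Photon energy at 368 nm: hc/λ = (6.626×10⁻³⁴)(2.998×10⁸)/(368×10⁻⁹) = 5.398×10⁻¹⁹ J.
Energy delivered: (892 mW m⁻²)(6.11×10⁻⁴ m²)(5290 s) = 2.883 J.
Photons incident: 2.883 / 5.398×10⁻¹⁹ = 5.341×10¹⁸, i.e. 5.341×10¹⁸/6.022×10²³ = 8.869×10⁻⁶ mol.
Fraction absorbed: 1 − 10^(−0.574) = 0.7333.
Photons absorbed: 0.7333 × 8.869×10⁻⁶ = 6.504×10⁻⁶ mol.
Product formed: 0.54 × 6.504×10⁻⁶ = 3.512×10⁻⁶ mol.
Rate: 3.512×10⁻⁶ / 5290 s = 6.64×10⁻¹⁰ mol s⁻¹.

6.64×10⁻¹⁰ mol s⁻¹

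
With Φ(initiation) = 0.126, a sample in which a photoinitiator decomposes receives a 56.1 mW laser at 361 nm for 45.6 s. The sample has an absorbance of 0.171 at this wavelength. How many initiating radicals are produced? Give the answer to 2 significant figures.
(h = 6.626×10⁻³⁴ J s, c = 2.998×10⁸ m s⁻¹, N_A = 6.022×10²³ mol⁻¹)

Photon energy at 361 nm: hc/λ = (6.626×10⁻³⁴)(2.998×10⁸)/(361×10⁻⁹) = 5.503×10⁻¹⁹ J.
Energy delivered: (56.1 mW)(45.6 s) = 2.558 J.
Photons incident: 2.558 / 5.503×10⁻¹⁹ = 4.648×10¹⁸, i.e. 4.648×10¹⁸/6.022×10²³ = 7.718×10⁻⁶ mol.
Fraction absorbed: 1 − 10^(−0.171) = 0.3255.
Photons absorbed: 0.3255 × 7.718×10⁻⁶ = 2.512×10⁻⁶ mol.
Product: Φ × n_abs = 0.126 × 2.512×10⁻⁶ = 3.165×10⁻⁷ mol.
As a count: 3.165×10⁻⁷ × 6.022×10²³ = 1.9×10¹⁷.

1.9×10¹⁷ initiating radicals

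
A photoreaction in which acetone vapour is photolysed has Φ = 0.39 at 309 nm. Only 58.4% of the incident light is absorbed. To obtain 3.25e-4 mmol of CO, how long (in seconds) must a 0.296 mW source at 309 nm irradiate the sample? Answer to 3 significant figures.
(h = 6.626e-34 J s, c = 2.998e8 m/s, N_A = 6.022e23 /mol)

Product: 3.25e-4 mmol = 3.25e-7 mol.
Photons that must be absorbed: 3.25e-7 / 0.39 = 8.333e-7 mol.
Incident photons needed: 8.333e-7 / 0.584 = 1.427e-6 mol.
Photon energy: hc/λ = 6.429e-19 J; per mole, 3.872e5 J mol⁻¹.
Energy required: 1.427e-6 × 3.872e5 = 0.5525 J.
Time: 0.5525 J / 0.000296 W = 1870 s.

t ≈ 1870 s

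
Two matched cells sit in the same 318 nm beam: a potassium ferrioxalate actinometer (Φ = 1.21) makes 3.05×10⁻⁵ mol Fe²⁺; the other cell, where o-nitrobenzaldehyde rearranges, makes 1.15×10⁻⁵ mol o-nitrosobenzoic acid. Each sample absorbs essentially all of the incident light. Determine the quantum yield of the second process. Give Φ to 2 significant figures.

Photons absorbed by the actinometer: 3.05×10⁻⁵ / 1.21 = 2.521×10⁻⁵ mol.
Φ(unknown) = 1.15×10⁻⁵ / 2.521×10⁻⁵ = 0.46.

Φ = 0.46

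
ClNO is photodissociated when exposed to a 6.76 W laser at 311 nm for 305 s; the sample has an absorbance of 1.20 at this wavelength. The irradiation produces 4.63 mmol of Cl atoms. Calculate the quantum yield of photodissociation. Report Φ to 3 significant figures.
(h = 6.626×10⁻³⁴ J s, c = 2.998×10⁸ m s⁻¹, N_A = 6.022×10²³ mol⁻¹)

Product: 4.63 mmol = 0.00463 mol.
Photon energy at 311 nm: hc/λ = (6.626×10⁻³⁴)(2.998×10⁸)/(311×10⁻⁹) = 6.387×10⁻¹⁹ J.
Energy delivered: (6.76 W)(305 s) = 2062 J.
Photons incident: 2062 / 6.387×10⁻¹⁹ = 3.228×10²¹, i.e. 3.228×10²¹/6.022×10²³ = 0.005360 mol.
Fraction absorbed: 1 − 10^(−1.20) = 0.9369.
Photons absorbed: 0.9369 × 0.005360 = 0.005022 mol.
Φ = 0.00463 mol / 0.005022 mol photons = 0.922.

Φ = 0.922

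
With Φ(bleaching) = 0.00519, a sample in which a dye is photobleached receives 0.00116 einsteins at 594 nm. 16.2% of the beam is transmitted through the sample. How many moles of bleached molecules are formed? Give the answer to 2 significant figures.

Fraction absorbed: 1 − 16.2/100 = 0.8380.
Photons absorbed: 0.8380 × 0.00116 = 9.721e-4 mol.
Product: Φ × n_abs = 0.00519 × 9.721e-4 = 5.045e-6 mol.

5.0e-6 mol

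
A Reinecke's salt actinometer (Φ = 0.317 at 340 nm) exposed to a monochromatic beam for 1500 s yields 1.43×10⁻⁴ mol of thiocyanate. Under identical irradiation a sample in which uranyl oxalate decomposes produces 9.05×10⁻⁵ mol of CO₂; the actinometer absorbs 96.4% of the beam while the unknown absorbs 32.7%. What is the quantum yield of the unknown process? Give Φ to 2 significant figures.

Photons absorbed by the actinometer: 1.43×10⁻⁴ / 0.317 = 4.511×10⁻⁴ mol.
Incident flux: 4.511×10⁻⁴ / 0.964 = 4.679×10⁻⁴ einstein.
Absorbed by unknown: 0.327 × 4.679×10⁻⁴ = 1.530×10⁻⁴ mol.
Φ(unknown) = 9.05×10⁻⁵ / 1.530×10⁻⁴ = 0.59.

Φ = 0.59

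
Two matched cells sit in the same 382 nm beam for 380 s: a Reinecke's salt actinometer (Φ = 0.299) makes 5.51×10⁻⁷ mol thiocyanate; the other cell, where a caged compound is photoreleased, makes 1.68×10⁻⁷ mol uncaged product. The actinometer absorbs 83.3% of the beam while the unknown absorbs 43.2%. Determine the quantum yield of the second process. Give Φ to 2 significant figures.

Φ = 0.18

Photons absorbed by the actinometer: 5.51×10⁻⁷ / 0.299 = 1.843×10⁻⁶ mol.
Incident flux: 1.843×10⁻⁶ / 0.833 = 2.212×10⁻⁶ einstein.
Absorbed by unknown: 0.432 × 2.212×10⁻⁶ = 9.556×10⁻⁷ mol.
Φ(unknown) = 1.68×10⁻⁷ / 9.556×10⁻⁷ = 0.18.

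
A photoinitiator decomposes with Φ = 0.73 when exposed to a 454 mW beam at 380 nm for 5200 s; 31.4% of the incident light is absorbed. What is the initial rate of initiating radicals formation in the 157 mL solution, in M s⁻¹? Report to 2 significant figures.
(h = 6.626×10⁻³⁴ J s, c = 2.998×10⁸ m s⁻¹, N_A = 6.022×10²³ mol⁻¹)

2.1×10⁻⁶ M s⁻¹

Photon energy at 380 nm: hc/λ = (6.626×10⁻³⁴)(2.998×10⁸)/(380×10⁻⁹) = 5.228×10⁻¹⁹ J.
Energy delivered: (454 mW)(5200 s) = 2361 J.
Photons incident: 2361 / 5.228×10⁻¹⁹ = 4.516×10²¹, i.e. 4.516×10²¹/6.022×10²³ = 0.007499 mol.
Photons absorbed: 0.314 × 0.007499 = 0.002355 mol.
Product formed: 0.73 × 0.002355 = 0.001719 mol.
Rate: 0.001719 mol / (5200 s × 0.157 L) = 2.1×10⁻⁶ M s⁻¹.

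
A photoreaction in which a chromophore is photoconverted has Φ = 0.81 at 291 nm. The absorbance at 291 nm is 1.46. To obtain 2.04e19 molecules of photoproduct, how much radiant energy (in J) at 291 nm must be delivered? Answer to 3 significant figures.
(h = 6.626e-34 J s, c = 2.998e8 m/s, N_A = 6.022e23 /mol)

17.8 J

Product: 2.04e19 / 6.022e23 = 3.388e-5 mol.
Photons that must be absorbed: 3.388e-5 / 0.81 = 4.183e-5 mol.
Fraction absorbed: 1 − 10^(−1.46) = 0.9653.
Incident photons needed: 4.183e-5 / 0.9653 = 4.333e-5 mol.
Photon energy: hc/λ = 6.826e-19 J; per mole, 4.111e5 J mol⁻¹.
Energy required: 4.333e-5 × 4.111e5 = 17.8 J.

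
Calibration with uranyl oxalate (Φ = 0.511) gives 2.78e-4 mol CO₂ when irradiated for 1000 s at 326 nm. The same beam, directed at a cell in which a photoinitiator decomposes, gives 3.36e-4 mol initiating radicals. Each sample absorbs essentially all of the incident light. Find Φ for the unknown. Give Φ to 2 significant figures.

Φ = 0.62

Photons absorbed by the actinometer: 2.78e-4 / 0.511 = 5.440e-4 mol.
Φ(unknown) = 3.36e-4 / 5.440e-4 = 0.62.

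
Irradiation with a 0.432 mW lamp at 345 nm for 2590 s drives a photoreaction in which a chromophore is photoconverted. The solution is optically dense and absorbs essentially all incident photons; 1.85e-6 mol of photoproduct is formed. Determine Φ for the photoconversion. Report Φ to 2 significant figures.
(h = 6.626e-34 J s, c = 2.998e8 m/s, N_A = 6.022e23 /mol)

Φ = 0.57

Photon energy at 345 nm: hc/λ = (6.626e-34)(2.998e8)/(345e-9) = 5.758e-19 J.
Energy delivered: (0.432 mW)(2590 s) = 1.119 J.
Photons incident: 1.119 / 5.758e-19 = 1.943e18, i.e. 1.943e18/6.022e23 = 3.227e-6 mol.
Φ = 1.85e-6 mol / 3.227e-6 mol photons = 0.57.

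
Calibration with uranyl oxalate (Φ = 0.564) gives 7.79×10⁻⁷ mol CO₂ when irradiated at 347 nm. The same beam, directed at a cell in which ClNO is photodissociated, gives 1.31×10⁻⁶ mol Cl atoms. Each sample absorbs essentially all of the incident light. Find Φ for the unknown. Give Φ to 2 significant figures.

Photons absorbed by the actinometer: 7.79×10⁻⁷ / 0.564 = 1.381×10⁻⁶ mol.
Φ(unknown) = 1.31×10⁻⁶ / 1.381×10⁻⁶ = 0.95.

Φ = 0.95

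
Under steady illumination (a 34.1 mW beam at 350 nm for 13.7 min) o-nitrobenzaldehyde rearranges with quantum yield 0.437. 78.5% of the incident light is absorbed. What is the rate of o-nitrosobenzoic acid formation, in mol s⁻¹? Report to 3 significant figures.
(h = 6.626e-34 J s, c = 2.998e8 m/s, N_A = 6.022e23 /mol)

Photon energy at 350 nm: hc/λ = (6.626e-34)(2.998e8)/(350e-9) = 5.676e-19 J.
Energy delivered: (34.1 mW)(822 s) = 28.03 J.
Photons incident: 28.03 / 5.676e-19 = 4.938e19, i.e. 4.938e19/6.022e23 = 8.200e-5 mol.
Photons absorbed: 0.785 × 8.200e-5 = 6.437e-5 mol.
Product formed: 0.437 × 6.437e-5 = 2.813e-5 mol.
Rate: 2.813e-5 / 822 s = 3.42e-8 mol s⁻¹.

3.42e-8 mol s⁻¹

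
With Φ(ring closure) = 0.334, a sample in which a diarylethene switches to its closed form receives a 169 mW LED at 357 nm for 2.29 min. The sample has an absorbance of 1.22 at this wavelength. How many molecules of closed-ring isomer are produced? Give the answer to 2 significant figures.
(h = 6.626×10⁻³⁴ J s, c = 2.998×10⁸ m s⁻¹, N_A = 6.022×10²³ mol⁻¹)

Photon energy at 357 nm: hc/λ = (6.626×10⁻³⁴)(2.998×10⁸)/(357×10⁻⁹) = 5.564×10⁻¹⁹ J.
Energy delivered: (169 mW)(137.4 s) = 23.22 J.
Photons incident: 23.22 / 5.564×10⁻¹⁹ = 4.173×10¹⁹, i.e. 4.173×10¹⁹/6.022×10²³ = 6.930×10⁻⁵ mol.
Fraction absorbed: 1 − 10^(−1.22) = 0.9397.
Photons absorbed: 0.9397 × 6.930×10⁻⁵ = 6.512×10⁻⁵ mol.
Product: Φ × n_abs = 0.334 × 6.512×10⁻⁵ = 2.175×10⁻⁵ mol.
As a count: 2.175×10⁻⁵ × 6.022×10²³ = 1.3×10¹⁹.

1.3×10¹⁹ molecules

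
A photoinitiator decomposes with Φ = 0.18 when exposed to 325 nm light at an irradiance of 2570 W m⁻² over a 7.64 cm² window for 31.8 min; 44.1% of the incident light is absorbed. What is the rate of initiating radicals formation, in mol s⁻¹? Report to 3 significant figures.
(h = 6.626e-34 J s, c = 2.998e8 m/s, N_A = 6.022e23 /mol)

Photon energy at 325 nm: hc/λ = (6.626e-34)(2.998e8)/(325e-9) = 6.112e-19 J.
Energy delivered: (2570 W m⁻²)(7.64e-4 m²)(1908 s) = 3746 J.
Photons incident: 3746 / 6.112e-19 = 6.129e21, i.e. 6.129e21/6.022e23 = 0.01018 mol.
Photons absorbed: 0.441 × 0.01018 = 0.004489 mol.
Product formed: 0.18 × 0.004489 = 8.080e-4 mol.
Rate: 8.080e-4 / 1908 s = 4.23e-7 mol s⁻¹.

4.23e-7 mol s⁻¹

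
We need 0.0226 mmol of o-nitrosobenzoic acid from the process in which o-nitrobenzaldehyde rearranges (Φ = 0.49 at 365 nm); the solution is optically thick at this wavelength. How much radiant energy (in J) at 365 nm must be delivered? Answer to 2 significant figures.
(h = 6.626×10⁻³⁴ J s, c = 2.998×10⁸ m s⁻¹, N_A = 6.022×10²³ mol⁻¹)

15 J

Product: 0.0226 mmol = 2.26×10⁻⁵ mol.
Photons that must be absorbed: 2.26×10⁻⁵ / 0.49 = 4.612×10⁻⁵ mol.
Photon energy: hc/λ = 5.442×10⁻¹⁹ J; per mole, 3.277×10⁵ J mol⁻¹.
Energy required: 4.612×10⁻⁵ × 3.277×10⁵ = 15 J.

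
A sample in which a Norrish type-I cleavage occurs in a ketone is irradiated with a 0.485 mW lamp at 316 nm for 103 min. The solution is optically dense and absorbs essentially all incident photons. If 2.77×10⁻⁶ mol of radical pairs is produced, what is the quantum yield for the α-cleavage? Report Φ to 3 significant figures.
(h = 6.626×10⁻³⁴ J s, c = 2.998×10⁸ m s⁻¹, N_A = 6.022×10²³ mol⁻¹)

Photon energy at 316 nm: hc/λ = (6.626×10⁻³⁴)(2.998×10⁸)/(316×10⁻⁹) = 6.286×10⁻¹⁹ J.
Energy delivered: (0.485 mW)(6180 s) = 2.997 J.
Photons incident: 2.997 / 6.286×10⁻¹⁹ = 4.768×10¹⁸, i.e. 4.768×10¹⁸/6.022×10²³ = 7.918×10⁻⁶ mol.
Φ = 2.77×10⁻⁶ mol / 7.918×10⁻⁶ mol photons = 0.350.

Φ = 0.350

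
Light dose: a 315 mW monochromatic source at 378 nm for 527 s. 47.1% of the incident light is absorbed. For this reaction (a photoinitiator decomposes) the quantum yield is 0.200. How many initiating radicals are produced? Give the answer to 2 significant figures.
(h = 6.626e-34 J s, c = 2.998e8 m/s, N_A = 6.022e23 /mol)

Photon energy at 378 nm: hc/λ = (6.626e-34)(2.998e8)/(378e-9) = 5.255e-19 J.
Energy delivered: (315 mW)(527 s) = 166.0 J.
Photons incident: 166.0 / 5.255e-19 = 3.159e20, i.e. 3.159e20/6.022e23 = 5.246e-4 mol.
Photons absorbed: 0.471 × 5.246e-4 = 2.471e-4 mol.
Product: Φ × n_abs = 0.200 × 2.471e-4 = 4.942e-5 mol.
As a count: 4.942e-5 × 6.022e23 = 3.0e19.

3.0e19 initiating radicals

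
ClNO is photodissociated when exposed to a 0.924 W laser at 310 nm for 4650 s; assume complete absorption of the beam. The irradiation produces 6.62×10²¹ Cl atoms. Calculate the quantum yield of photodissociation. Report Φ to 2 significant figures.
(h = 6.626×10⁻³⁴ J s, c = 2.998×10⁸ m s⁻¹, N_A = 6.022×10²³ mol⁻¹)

Φ = 0.99

Product: 6.62×10²¹ / 6.022×10²³ = 0.01099 mol.
Photon energy at 310 nm: hc/λ = (6.626×10⁻³⁴)(2.998×10⁸)/(310×10⁻⁹) = 6.408×10⁻¹⁹ J.
Energy delivered: (0.924 W)(4650 s) = 4297 J.
Photons incident: 4297 / 6.408×10⁻¹⁹ = 6.706×10²¹, i.e. 6.706×10²¹/6.022×10²³ = 0.01114 mol.
Φ = 0.01099 mol / 0.01114 mol photons = 0.99.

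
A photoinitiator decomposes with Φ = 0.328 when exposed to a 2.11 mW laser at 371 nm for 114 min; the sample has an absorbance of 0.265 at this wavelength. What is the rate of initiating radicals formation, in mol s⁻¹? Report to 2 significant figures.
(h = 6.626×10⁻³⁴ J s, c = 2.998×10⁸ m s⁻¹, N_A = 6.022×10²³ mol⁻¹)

9.8×10⁻¹⁰ mol s⁻¹

Photon energy at 371 nm: hc/λ = (6.626×10⁻³⁴)(2.998×10⁸)/(371×10⁻⁹) = 5.354×10⁻¹⁹ J.
Energy delivered: (2.11 mW)(6840 s) = 14.43 J.
Photons incident: 14.43 / 5.354×10⁻¹⁹ = 2.695×10¹⁹, i.e. 2.695×10¹⁹/6.022×10²³ = 4.475×10⁻⁵ mol.
Fraction absorbed: 1 − 10^(−0.265) = 0.4567.
Photons absorbed: 0.4567 × 4.475×10⁻⁵ = 2.044×10⁻⁵ mol.
Product formed: 0.328 × 2.044×10⁻⁵ = 6.704×10⁻⁶ mol.
Rate: 6.704×10⁻⁶ / 6840 s = 9.8×10⁻¹⁰ mol s⁻¹.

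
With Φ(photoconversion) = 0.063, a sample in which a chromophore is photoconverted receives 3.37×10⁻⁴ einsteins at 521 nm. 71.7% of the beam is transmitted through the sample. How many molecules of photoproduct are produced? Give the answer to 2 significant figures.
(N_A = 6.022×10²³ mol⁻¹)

3.6×10¹⁸ molecules

Fraction absorbed: 1 − 71.7/100 = 0.2830.
Photons absorbed: 0.2830 × 3.37×10⁻⁴ = 9.537×10⁻⁵ mol.
Product: Φ × n_abs = 0.063 × 9.537×10⁻⁵ = 6.008×10⁻⁶ mol.
As a count: 6.008×10⁻⁶ × 6.022×10²³ = 3.6×10¹⁸.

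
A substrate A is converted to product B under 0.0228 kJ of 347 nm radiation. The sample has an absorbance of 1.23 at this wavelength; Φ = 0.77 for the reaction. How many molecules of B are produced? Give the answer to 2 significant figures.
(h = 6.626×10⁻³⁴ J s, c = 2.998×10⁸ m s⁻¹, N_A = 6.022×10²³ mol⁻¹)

2.9×10¹⁹ molecules

Photon energy at 347 nm: hc/λ = (6.626×10⁻³⁴)(2.998×10⁸)/(347×10⁻⁹) = 5.725×10⁻¹⁹ J.
Incident energy: 0.0228 kJ = 22.8 J.
Photons incident: 22.8 / 5.725×10⁻¹⁹ = 3.983×10¹⁹, i.e. 3.983×10¹⁹/6.022×10²³ = 6.614×10⁻⁵ mol.
Fraction absorbed: 1 − 10^(−1.23) = 0.9411.
Photons absorbed: 0.9411 × 6.614×10⁻⁵ = 6.224×10⁻⁵ mol.
Product: Φ × n_abs = 0.77 × 6.224×10⁻⁵ = 4.792×10⁻⁵ mol.
As a count: 4.792×10⁻⁵ × 6.022×10²³ = 2.9×10¹⁹.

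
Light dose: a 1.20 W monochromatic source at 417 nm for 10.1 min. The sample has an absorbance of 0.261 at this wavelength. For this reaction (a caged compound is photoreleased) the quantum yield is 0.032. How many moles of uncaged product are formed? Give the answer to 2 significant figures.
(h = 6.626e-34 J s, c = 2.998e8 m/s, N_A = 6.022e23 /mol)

Photon energy at 417 nm: hc/λ = (6.626e-34)(2.998e8)/(417e-9) = 4.764e-19 J.
Energy delivered: (1.20 W)(606 s) = 727.2 J.
Photons incident: 727.2 / 4.764e-19 = 1.526e21, i.e. 1.526e21/6.022e23 = 0.002534 mol.
Fraction absorbed: 1 − 10^(−0.261) = 0.4517.
Photons absorbed: 0.4517 × 0.002534 = 0.001145 mol.
Product: Φ × n_abs = 0.032 × 0.001145 = 3.664e-5 mol.

3.7e-5 mol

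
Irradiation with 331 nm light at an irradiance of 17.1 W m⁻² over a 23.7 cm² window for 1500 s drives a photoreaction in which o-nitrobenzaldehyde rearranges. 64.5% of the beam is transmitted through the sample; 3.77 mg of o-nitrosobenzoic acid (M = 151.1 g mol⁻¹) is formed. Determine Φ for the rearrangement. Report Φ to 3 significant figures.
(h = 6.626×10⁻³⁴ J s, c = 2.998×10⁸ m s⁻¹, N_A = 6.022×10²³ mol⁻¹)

Product: 3.77 mg / 151.1 g mol⁻¹ = 2.495×10⁻⁵ mol.
Photon energy at 331 nm: hc/λ = (6.626×10⁻³⁴)(2.998×10⁸)/(331×10⁻⁹) = 6.001×10⁻¹⁹ J.
Energy delivered: (17.1 W m⁻²)(23.7×10⁻⁴ m²)(1500 s) = 60.79 J.
Photons incident: 60.79 / 6.001×10⁻¹⁹ = 1.013×10²⁰, i.e. 1.013×10²⁰/6.022×10²³ = 1.682×10⁻⁴ mol.
Fraction absorbed: 1 − 64.5/100 = 0.3550.
Photons absorbed: 0.3550 × 1.682×10⁻⁴ = 5.971×10⁻⁵ mol.
Φ = 2.495×10⁻⁵ mol / 5.971×10⁻⁵ mol photons = 0.418.

Φ = 0.418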